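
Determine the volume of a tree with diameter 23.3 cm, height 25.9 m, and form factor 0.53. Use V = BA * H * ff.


(D/200)^2 = (23.3/200)^2 = 0.1165^2 = 0.01357225
BA = 3.141593 * 0.01357225 = 0.0426385 m^2
V = 0.0426385 * 25.9 * 0.53 = 0.585299 ≈ 0.585 m^3

0.585 m^3


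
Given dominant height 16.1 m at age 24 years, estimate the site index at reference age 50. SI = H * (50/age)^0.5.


50/24 = 2.08333
(2.08333)^0.5 = 1.44337
SI = 16.1 * 1.44337 = 23.2383 ≈ 23.2 m

23.2 m


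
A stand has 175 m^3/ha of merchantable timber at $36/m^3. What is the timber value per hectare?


Value = 175 * 36 = $6300/ha

$6300/ha


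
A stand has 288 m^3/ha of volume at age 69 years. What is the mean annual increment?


MAI = 288 / 69 = 4.1739 ≈ 4.17 m^3/ha/yr

4.17 m^3/ha/yr


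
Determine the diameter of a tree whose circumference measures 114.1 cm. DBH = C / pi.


DBH = C / pi = 114.1 / 3.141593 = 36.3192 ≈ 36.32 cm

36.32 cm


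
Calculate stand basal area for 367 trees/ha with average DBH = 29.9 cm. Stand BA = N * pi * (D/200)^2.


(D/200)^2 = (29.9/200)^2 = 0.1495^2 = 0.02235025
Individual BA = 3.141593 * 0.02235025 = 0.0702154 m^2
Stand BA = 367 * 0.0702154 = 25.7691 ≈ 25.77 m^2/ha

25.77 m^2/ha


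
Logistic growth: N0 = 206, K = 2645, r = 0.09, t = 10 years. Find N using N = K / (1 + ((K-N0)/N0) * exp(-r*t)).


(K - N0)/N0 = (2645 - 206)/206 = 2439/206 = 11.8398
r*t = 0.09 * 10 = 0.9; exp(-0.9) = 0.406570
11.8398 * 0.406570 = 4.81371
1 + 4.81371 = 5.81371
N = 2645 / 5.81371 = 454.959 ≈ 455

455


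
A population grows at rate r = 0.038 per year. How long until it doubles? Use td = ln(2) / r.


td = ln(2) / 0.038 = 0.693147 / 0.038 = 18.2407 ≈ 18.2 years

18.2 years


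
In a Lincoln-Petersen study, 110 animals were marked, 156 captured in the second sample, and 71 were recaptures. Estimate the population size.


N = M * C / R = 110 * 156 / 71 = 17160 / 71 = 241.69 ≈ 242

242 individuals


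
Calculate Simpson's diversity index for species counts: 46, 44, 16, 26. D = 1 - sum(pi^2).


Total N = 46 + 44 + 16 + 26 = 132
Per-species terms:
  p = 46/132 = 0.348485; p^2 = 0.348485^2 = 0.121442
  p = 44/132 = 0.333333; p^2 = 0.333333^2 = 0.111111
  p = 16/132 = 0.121212; p^2 = 0.121212^2 = 0.014692
  p = 26/132 = 0.196970; p^2 = 0.196970^2 = 0.038797
sum(p^2) = 0.121442 + 0.111111 + 0.014692 + 0.038797 = 0.286042
D = 1 - 0.286042 = 0.713958 ≈ 0.7140

0.7140


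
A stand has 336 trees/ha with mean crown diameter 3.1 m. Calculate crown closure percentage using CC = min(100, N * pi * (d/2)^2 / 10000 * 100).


(d/2)^2 = (3.1/2)^2 = 1.55^2 = 2.4025
Crown area = 3.141593 * 2.4025 = 7.54768 m^2
N * area / 10000 * 100 = 336 * 7.54768 / 10000 * 100 = 25.3602
CC = min(100, 25.3602) = 25.3602 ≈ 25.4%

25.4%


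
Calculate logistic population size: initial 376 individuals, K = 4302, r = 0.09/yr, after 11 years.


(K - N0)/N0 = (4302 - 376)/376 = 3926/376 = 10.4415
r*t = 0.09 * 11 = 0.99; exp(-0.99) = 0.371577
10.4415 * 0.371577 = 3.87982
1 + 3.87982 = 4.87982
N = 4302 / 4.87982 = 881.590 ≈ 882

882


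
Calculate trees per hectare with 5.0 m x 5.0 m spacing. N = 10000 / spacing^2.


N = 10000 / 5.0^2 = 10000 / 25 = 400.000 ≈ 400 trees/ha

400 trees/ha


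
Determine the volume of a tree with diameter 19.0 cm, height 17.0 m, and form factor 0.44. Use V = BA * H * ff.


(D/200)^2 = (19.0/200)^2 = 0.095^2 = 0.009025
BA = 3.141593 * 0.009025 = 0.0283529 m^2
V = 0.0283529 * 17.0 * 0.44 = 0.212080 ≈ 0.212 m^3

0.212 m^3


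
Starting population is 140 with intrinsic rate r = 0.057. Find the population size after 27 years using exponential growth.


r*t = 0.057 * 27 = 1.539
exp(1.539) = 4.65993
N = 140 * 4.65993 = 652.390 ≈ 652

652


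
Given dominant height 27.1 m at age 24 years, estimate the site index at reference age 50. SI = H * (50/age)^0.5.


50/24 = 2.08333
(2.08333)^0.5 = 1.44337
SI = 27.1 * 1.44337 = 39.1153 ≈ 39.1 m

39.1 m


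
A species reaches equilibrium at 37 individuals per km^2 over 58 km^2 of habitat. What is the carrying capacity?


K = 37 * 58 = 2146 individuals

2146 individuals


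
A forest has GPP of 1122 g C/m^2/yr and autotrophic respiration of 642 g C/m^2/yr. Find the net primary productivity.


NPP = GPP - Ra = 1122 - 642 = 480 g C/m^2/yr

480 g C/m^2/yr


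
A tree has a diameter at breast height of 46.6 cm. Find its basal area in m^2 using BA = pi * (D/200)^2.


D/200 = 46.6/200 = 0.233 m
(D/200)^2 = 0.233^2 = 0.054289
BA = 3.141593 * 0.054289 = 0.170554 ≈ 0.1706 m^2

0.1706 m^2


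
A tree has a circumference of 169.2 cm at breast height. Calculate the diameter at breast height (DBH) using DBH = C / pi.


DBH = C / pi = 169.2 / 3.141593 = 53.8580 ≈ 53.86 cm

53.86 cm


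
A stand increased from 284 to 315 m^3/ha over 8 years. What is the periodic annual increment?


PAI = (V2 - V1) / period = (315 - 284) / 8 = 31 / 8 = 3.8750 ≈ 3.88 m^3/ha/yr

3.88 m^3/ha/yr


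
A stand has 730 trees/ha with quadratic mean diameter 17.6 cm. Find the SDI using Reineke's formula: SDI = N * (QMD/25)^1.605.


QMD/25 = 17.6/25 = 0.704
(0.704)^1.605 = exp(1.605 * ln(0.704)) = exp(1.605 * (-0.350977)) = exp(-0.563318) = 0.569317
SDI = 730 * 0.569317 = 415.601 ≈ 416

416


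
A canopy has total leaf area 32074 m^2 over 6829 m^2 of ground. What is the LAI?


LAI = 32074 / 6829 = 4.6967 ≈ 4.70

4.70


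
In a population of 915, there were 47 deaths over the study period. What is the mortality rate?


Mortality rate = 47 / 915 = 0.051366 ≈ 0.0514

0.0514


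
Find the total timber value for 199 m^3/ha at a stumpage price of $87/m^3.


Value = 199 * 87 = $17313/ha

$17313/ha


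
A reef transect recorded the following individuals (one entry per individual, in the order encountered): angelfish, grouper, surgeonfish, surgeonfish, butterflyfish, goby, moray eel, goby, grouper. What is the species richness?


Total individuals logged = 9
Distinct species (count of individuals): angelfish (1), grouper (2), surgeonfish (2), butterflyfish (1), goby (2), moray eel (1)
Species richness = number of distinct species = 6

6


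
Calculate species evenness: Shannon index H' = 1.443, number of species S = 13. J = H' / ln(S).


ln(13) = 2.56495
J = H' / ln(S) = 1.443 / 2.56495 = 0.562584 ≈ 0.5626

0.5626


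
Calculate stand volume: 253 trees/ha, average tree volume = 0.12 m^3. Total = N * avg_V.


V_stand = 253 * 0.12 = 30.36 ≈ 30.4 m^3/ha

30.4 m^3/ha


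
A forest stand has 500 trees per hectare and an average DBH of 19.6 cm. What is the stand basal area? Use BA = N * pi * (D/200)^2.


(D/200)^2 = (19.6/200)^2 = 0.098^2 = 0.009604
Individual BA = 3.141593 * 0.009604 = 0.0301719 m^2
Stand BA = 500 * 0.0301719 = 15.0860 ≈ 15.09 m^2/ha

15.09 m^2/ha


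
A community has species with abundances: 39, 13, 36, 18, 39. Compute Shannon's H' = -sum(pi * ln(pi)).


Total N = 39 + 13 + 36 + 18 + 39 = 145
Per-species terms:
  p = 39/145 = 0.268966; ln(p) = -1.313170; p*ln(p) = 0.268966 * (-1.313170) = -0.353198
  p = 13/145 = 0.089655; ln(p) = -2.411786; p*ln(p) = 0.089655 * (-2.411786) = -0.216229
  p = 36/145 = 0.248276; ln(p) = -1.393214; p*ln(p) = 0.248276 * (-1.393214) = -0.345902
  p = 18/145 = 0.124138; ln(p) = -2.086361; p*ln(p) = 0.124138 * (-2.086361) = -0.258997
  p = 39/145 = 0.268966; ln(p) = -1.313170; p*ln(p) = 0.268966 * (-1.313170) = -0.353198
sum(p*ln(p)) = (-0.353198) + (-0.216229) + (-0.345902) + (-0.258997) + (-0.353198) = -1.527524
H' = -(-1.527524) = 1.527524 ≈ 1.5275

1.5275


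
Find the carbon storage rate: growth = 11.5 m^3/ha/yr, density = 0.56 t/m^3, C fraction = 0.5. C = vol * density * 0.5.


C = 11.5 * 0.56 * 0.5 = 3.22 t C/ha/yr

3.22 t C/ha/yr


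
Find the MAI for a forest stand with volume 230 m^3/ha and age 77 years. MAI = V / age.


MAI = 230 / 77 = 2.9870 ≈ 2.99 m^3/ha/yr

2.99 m^3/ha/yr


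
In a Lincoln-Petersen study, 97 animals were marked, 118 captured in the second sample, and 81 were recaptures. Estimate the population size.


N = M * C / R = 97 * 118 / 81 = 11446 / 81 = 141.31 ≈ 141

141 individuals


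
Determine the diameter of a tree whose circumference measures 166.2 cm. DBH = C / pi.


DBH = C / pi = 166.2 / 3.141593 = 52.9031 ≈ 52.90 cm

52.90 cm


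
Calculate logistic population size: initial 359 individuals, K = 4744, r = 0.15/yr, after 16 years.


(K - N0)/N0 = (4744 - 359)/359 = 4385/359 = 12.2145
r*t = 0.15 * 16 = 2.4; exp(-2.4) = 0.0907180
12.2145 * 0.0907180 = 1.10808
1 + 1.10808 = 2.10808
N = 4744 / 2.10808 = 2250.39 ≈ 2250

2250


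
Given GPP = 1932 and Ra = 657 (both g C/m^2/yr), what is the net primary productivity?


NPP = GPP - Ra = 1932 - 657 = 1275 g C/m^2/yr

1275 g C/m^2/yr


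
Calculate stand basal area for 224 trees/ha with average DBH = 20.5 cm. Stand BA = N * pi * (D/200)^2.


(D/200)^2 = (20.5/200)^2 = 0.1025^2 = 0.01050625
Individual BA = 3.141593 * 0.01050625 = 0.0330064 m^2
Stand BA = 224 * 0.0330064 = 7.39343 ≈ 7.39 m^2/ha

7.39 m^2/ha


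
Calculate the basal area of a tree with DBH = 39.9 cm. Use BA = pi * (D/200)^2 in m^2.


D/200 = 39.9/200 = 0.1995 m
(D/200)^2 = 0.1995^2 = 0.03980025
BA = 3.141593 * 0.03980025 = 0.125036 ≈ 0.1250 m^2

0.1250 m^2


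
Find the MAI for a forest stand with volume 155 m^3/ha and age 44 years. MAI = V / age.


MAI = 155 / 44 = 3.5227 ≈ 3.52 m^3/ha/yr

3.52 m^3/ha/yr


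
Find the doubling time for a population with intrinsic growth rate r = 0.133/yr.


td = ln(2) / 0.133 = 0.693147 / 0.133 = 5.21163 ≈ 5.2 years

5.2 years


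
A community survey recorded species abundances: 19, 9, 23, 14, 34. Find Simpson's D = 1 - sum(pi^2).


Total N = 19 + 9 + 23 + 14 + 34 = 99
Per-species terms:
  p = 19/99 = 0.191919; p^2 = 0.191919^2 = 0.036833
  p = 9/99 = 0.090909; p^2 = 0.090909^2 = 0.008264
  p = 23/99 = 0.232323; p^2 = 0.232323^2 = 0.053974
  p = 14/99 = 0.141414; p^2 = 0.141414^2 = 0.019998
  p = 34/99 = 0.343434; p^2 = 0.343434^2 = 0.117947
sum(p^2) = 0.036833 + 0.008264 + 0.053974 + 0.019998 + 0.117947 = 0.237016
D = 1 - 0.237016 = 0.762984 ≈ 0.7630

0.7630


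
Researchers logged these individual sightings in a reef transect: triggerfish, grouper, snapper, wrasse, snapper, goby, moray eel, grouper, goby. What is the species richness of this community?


Total individuals logged = 9
Distinct species (count of individuals): triggerfish (1), grouper (2), snapper (2), wrasse (1), goby (2), moray eel (1)
Species richness = number of distinct species = 6

6


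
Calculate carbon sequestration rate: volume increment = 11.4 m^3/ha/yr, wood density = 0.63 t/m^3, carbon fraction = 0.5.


C = 11.4 * 0.63 * 0.5 = 3.591 ≈ 3.59 t C/ha/yr

3.59 t C/ha/yr


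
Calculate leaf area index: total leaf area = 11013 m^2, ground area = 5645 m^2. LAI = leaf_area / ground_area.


LAI = 11013 / 5645 = 1.9509 ≈ 1.95

1.95


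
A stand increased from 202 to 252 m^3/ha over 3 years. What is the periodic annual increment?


PAI = (V2 - V1) / period = (252 - 202) / 3 = 50 / 3 = 16.6667 ≈ 16.67 m^3/ha/yr

16.67 m^3/ha/yr


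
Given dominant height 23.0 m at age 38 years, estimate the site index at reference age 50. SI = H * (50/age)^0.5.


50/38 = 1.31579
(1.31579)^0.5 = 1.14708
SI = 23.0 * 1.14708 = 26.3828 ≈ 26.4 m

26.4 m


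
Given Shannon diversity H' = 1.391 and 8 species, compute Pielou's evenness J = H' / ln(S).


ln(8) = 2.07944
J = H' / ln(S) = 1.391 / 2.07944 = 0.668930 ≈ 0.6689

0.6689


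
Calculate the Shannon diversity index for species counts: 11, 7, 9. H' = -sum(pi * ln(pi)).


Total N = 11 + 7 + 9 = 27
Per-species terms:
  p = 11/27 = 0.407407; ln(p) = -0.897943; p*ln(p) = 0.407407 * (-0.897943) = -0.365828
  p = 7/27 = 0.259259; ln(p) = -1.349928; p*ln(p) = 0.259259 * (-1.349928) = -0.349981
  p = 9/27 = 0.333333; ln(p) = -1.098613; p*ln(p) = 0.333333 * (-1.098613) = -0.366204
sum(p*ln(p)) = (-0.365828) + (-0.349981) + (-0.366204) = -1.082013
H' = -(-1.082013) = 1.082013 ≈ 1.0820

1.0820


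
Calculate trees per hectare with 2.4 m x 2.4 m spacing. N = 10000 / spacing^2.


N = 10000 / 2.4^2 = 10000 / 5.76 = 1736.11 ≈ 1736 trees/ha

1736 trees/ha


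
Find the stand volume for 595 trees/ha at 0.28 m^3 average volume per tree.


V_stand = 595 * 0.28 = 166.6 m^3/ha

166.6 m^3/ha


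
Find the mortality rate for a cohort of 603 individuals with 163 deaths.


Mortality rate = 163 / 603 = 0.270315 ≈ 0.2703

0.2703


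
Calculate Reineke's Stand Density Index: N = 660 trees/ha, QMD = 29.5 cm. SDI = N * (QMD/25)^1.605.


QMD/25 = 29.5/25 = 1.18
(1.18)^1.605 = exp(1.605 * ln(1.18)) = exp(1.605 * 0.165514) = exp(0.265650) = 1.30428
SDI = 660 * 1.30428 = 860.825 ≈ 861

861


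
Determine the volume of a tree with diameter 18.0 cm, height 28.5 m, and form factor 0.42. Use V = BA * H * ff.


(D/200)^2 = (18.0/200)^2 = 0.09^2 = 0.0081
BA = 3.141593 * 0.0081 = 0.0254469 m^2
V = 0.0254469 * 28.5 * 0.42 = 0.304599 ≈ 0.305 m^3

0.305 m^3


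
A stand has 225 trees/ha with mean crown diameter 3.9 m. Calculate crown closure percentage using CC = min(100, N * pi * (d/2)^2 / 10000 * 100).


(d/2)^2 = (3.9/2)^2 = 1.95^2 = 3.8025
Crown area = 3.141593 * 3.8025 = 11.9459 m^2
N * area / 10000 * 100 = 225 * 11.9459 / 10000 * 100 = 26.8783
CC = min(100, 26.8783) = 26.8783 ≈ 26.9%

26.9%


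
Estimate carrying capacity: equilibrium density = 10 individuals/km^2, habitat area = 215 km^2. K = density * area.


K = 10 * 215 = 2150 individuals

2150 individuals


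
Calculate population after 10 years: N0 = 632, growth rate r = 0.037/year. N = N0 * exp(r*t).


r*t = 0.037 * 10 = 0.37
exp(0.37) = 1.44773
N = 632 * 1.44773 = 914.965 ≈ 915

915


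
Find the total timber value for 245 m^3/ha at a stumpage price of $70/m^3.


Value = 245 * 70 = $17150/ha

$17150/ha


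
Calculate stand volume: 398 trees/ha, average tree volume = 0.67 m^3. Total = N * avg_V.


V_stand = 398 * 0.67 = 266.66 ≈ 266.7 m^3/ha

266.7 m^3/ha


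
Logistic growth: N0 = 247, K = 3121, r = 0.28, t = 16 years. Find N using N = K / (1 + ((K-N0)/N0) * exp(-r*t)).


(K - N0)/N0 = (3121 - 247)/247 = 2874/247 = 11.6356
r*t = 0.28 * 16 = 4.48; exp(-4.48) = 0.0113334
11.6356 * 0.0113334 = 0.131871
1 + 0.131871 = 1.13187
N = 3121 / 1.13187 = 2757.38 ≈ 2757

2757


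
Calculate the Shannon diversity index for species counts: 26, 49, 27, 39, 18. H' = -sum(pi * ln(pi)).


Total N = 26 + 49 + 27 + 39 + 18 = 159
Per-species terms:
  p = 26/159 = 0.163522; ln(p) = -1.810808; p*ln(p) = 0.163522 * (-1.810808) = -0.296107
  p = 49/159 = 0.308176; ln(p) = -1.177084; p*ln(p) = 0.308176 * (-1.177084) = -0.362749
  p = 27/159 = 0.169811; ln(p) = -1.773069; p*ln(p) = 0.169811 * (-1.773069) = -0.301087
  p = 39/159 = 0.245283; ln(p) = -1.405343; p*ln(p) = 0.245283 * (-1.405343) = -0.344707
  p = 18/159 = 0.113208; ln(p) = -2.178528; p*ln(p) = 0.113208 * (-2.178528) = -0.246627
sum(p*ln(p)) = (-0.296107) + (-0.362749) + (-0.301087) + (-0.344707) + (-0.246627) = -1.551277
H' = -(-1.551277) = 1.551277 ≈ 1.5513

1.5513


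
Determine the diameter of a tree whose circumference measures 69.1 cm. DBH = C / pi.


DBH = C / pi = 69.1 / 3.141593 = 21.9952 ≈ 22.00 cm

22.00 cm


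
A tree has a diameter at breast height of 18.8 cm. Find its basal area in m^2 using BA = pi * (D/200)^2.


D/200 = 18.8/200 = 0.094 m
(D/200)^2 = 0.094^2 = 0.008836
BA = 3.141593 * 0.008836 = 0.0277591 ≈ 0.0278 m^2

0.0278 m^2


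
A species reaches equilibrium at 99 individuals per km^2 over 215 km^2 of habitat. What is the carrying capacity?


K = 99 * 215 = 21285 individuals

21285 individuals


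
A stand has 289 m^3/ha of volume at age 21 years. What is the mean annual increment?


MAI = 289 / 21 = 13.7619 ≈ 13.76 m^3/ha/yr

13.76 m^3/ha/yr


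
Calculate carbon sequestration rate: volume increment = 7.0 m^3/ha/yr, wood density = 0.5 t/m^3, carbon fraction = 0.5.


C = 7.0 * 0.5 * 0.5 = 1.75 t C/ha/yr

1.75 t C/ha/yr


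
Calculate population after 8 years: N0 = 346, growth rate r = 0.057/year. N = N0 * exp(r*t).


r*t = 0.057 * 8 = 0.456
exp(0.456) = 1.57775
N = 346 * 1.57775 = 545.902 ≈ 546

546


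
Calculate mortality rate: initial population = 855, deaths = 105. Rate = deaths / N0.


Mortality rate = 105 / 855 = 0.122807 ≈ 0.1228

0.1228


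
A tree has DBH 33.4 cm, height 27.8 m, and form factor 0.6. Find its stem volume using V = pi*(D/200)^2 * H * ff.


(D/200)^2 = (33.4/200)^2 = 0.167^2 = 0.027889
BA = 3.141593 * 0.027889 = 0.0876159 m^2
V = 0.0876159 * 27.8 * 0.6 = 1.46143 ≈ 1.461 m^3

1.461 m^3


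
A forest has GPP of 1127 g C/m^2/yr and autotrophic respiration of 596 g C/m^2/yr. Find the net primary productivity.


NPP = GPP - Ra = 1127 - 596 = 531 g C/m^2/yr

531 g C/m^2/yr


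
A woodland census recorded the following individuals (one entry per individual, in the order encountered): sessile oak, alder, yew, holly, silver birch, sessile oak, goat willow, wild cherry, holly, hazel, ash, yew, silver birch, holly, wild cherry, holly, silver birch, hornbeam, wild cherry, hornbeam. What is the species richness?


Total individuals logged = 20
Distinct species (count of individuals): sessile oak (2), alder (1), yew (2), holly (4), silver birch (3), goat willow (1), wild cherry (3), hazel (1), ash (1), hornbeam (2)
Species richness = number of distinct species = 10

10


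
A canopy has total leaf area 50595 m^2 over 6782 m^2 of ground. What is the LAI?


LAI = 50595 / 6782 = 7.4602 ≈ 7.46

7.46


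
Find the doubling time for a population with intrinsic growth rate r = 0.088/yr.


td = ln(2) / 0.088 = 0.693147 / 0.088 = 7.87667 ≈ 7.9 years

7.9 years


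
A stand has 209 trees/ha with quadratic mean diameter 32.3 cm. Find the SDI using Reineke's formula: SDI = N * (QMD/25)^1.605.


QMD/25 = 32.3/25 = 1.292
(1.292)^1.605 = exp(1.605 * ln(1.292)) = exp(1.605 * 0.256191) = exp(0.411187) = 1.50861
SDI = 209 * 1.50861 = 315.299 ≈ 315

315


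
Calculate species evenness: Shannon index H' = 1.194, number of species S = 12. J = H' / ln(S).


ln(12) = 2.48491
J = H' / ln(S) = 1.194 / 2.48491 = 0.480500 ≈ 0.4805

0.4805


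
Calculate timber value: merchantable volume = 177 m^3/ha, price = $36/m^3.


Value = 177 * 36 = $6372/ha

$6372/ha


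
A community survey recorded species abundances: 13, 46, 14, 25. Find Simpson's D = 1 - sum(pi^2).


Total N = 13 + 46 + 14 + 25 = 98
Per-species terms:
  p = 13/98 = 0.132653; p^2 = 0.132653^2 = 0.017597
  p = 46/98 = 0.469388; p^2 = 0.469388^2 = 0.220325
  p = 14/98 = 0.142857; p^2 = 0.142857^2 = 0.020408
  p = 25/98 = 0.255102; p^2 = 0.255102^2 = 0.065077
sum(p^2) = 0.017597 + 0.220325 + 0.020408 + 0.065077 = 0.323407
D = 1 - 0.323407 = 0.676593 ≈ 0.6766

0.6766


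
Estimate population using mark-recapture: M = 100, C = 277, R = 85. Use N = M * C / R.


N = M * C / R = 100 * 277 / 85 = 27700 / 85 = 325.88 ≈ 326

326 individuals


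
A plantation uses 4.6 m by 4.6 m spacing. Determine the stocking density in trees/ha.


N = 10000 / 4.6^2 = 10000 / 21.16 = 472.590 ≈ 473 trees/ha

473 trees/ha


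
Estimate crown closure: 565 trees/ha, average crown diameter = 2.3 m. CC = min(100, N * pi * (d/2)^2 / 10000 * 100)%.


(d/2)^2 = (2.3/2)^2 = 1.15^2 = 1.3225
Crown area = 3.141593 * 1.3225 = 4.15476 m^2
N * area / 10000 * 100 = 565 * 4.15476 / 10000 * 100 = 23.4744
CC = min(100, 23.4744) = 23.4744 ≈ 23.5%

23.5%


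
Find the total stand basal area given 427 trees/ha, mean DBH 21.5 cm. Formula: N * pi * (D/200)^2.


(D/200)^2 = (21.5/200)^2 = 0.1075^2 = 0.01155625
Individual BA = 3.141593 * 0.01155625 = 0.0363050 m^2
Stand BA = 427 * 0.0363050 = 15.5022 ≈ 15.50 m^2/ha

15.50 m^2/ha


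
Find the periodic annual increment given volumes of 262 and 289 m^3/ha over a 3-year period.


PAI = (V2 - V1) / period = (289 - 262) / 3 = 27 / 3 = 9.00 m^3/ha/yr

9.00 m^3/ha/yr


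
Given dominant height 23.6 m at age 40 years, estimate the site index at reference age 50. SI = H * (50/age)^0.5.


50/40 = 1.25000
(1.25000)^0.5 = 1.11803
SI = 23.6 * 1.11803 = 26.3855 ≈ 26.4 m

26.4 m


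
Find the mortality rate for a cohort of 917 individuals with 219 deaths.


Mortality rate = 219 / 917 = 0.238822 ≈ 0.2388

0.2388


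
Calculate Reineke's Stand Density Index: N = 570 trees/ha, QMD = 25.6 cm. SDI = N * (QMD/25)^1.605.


QMD/25 = 25.6/25 = 1.024
(1.024)^1.605 = exp(1.605 * ln(1.024)) = exp(1.605 * 0.0237165) = exp(0.0380650) = 1.03880
SDI = 570 * 1.03880 = 592.116 ≈ 592

592


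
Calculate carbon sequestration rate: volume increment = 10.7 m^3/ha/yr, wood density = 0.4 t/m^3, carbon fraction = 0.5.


C = 10.7 * 0.4 * 0.5 = 2.14 t C/ha/yr

2.14 t C/ha/yr


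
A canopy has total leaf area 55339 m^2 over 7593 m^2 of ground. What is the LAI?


LAI = 55339 / 7593 = 7.2882 ≈ 7.29

7.29


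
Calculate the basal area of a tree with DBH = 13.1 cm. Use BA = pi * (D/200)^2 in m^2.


D/200 = 13.1/200 = 0.0655 m
(D/200)^2 = 0.0655^2 = 0.00429025
BA = 3.141593 * 0.00429025 = 0.0134782 ≈ 0.0135 m^2

0.0135 m^2


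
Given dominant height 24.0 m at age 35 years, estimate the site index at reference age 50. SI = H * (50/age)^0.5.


50/35 = 1.42857
(1.42857)^0.5 = 1.19523
SI = 24.0 * 1.19523 = 28.6855 ≈ 28.7 m

28.7 m


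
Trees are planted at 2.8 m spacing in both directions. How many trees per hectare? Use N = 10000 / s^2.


N = 10000 / 2.8^2 = 10000 / 7.84 = 1275.51 ≈ 1276 trees/ha

1276 trees/ha


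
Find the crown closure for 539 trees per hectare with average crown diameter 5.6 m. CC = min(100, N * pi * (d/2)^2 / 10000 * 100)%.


(d/2)^2 = (5.6/2)^2 = 2.8^2 = 7.84
Crown area = 3.141593 * 7.84 = 24.6301 m^2
N * area / 10000 * 100 = 539 * 24.6301 / 10000 * 100 = 132.756
CC = min(100, 132.756) = 100%

100%


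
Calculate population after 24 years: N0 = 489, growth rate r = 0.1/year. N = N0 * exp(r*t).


r*t = 0.1 * 24 = 2.4
exp(2.4) = 11.0232
N = 489 * 11.0232 = 5390.34 ≈ 5390

5390


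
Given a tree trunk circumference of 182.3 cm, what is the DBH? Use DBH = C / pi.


DBH = C / pi = 182.3 / 3.141593 = 58.0279 ≈ 58.03 cm

58.03 cm


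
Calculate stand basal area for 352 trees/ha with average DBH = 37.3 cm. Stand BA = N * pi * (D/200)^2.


(D/200)^2 = (37.3/200)^2 = 0.1865^2 = 0.03478225
Individual BA = 3.141593 * 0.03478225 = 0.109272 m^2
Stand BA = 352 * 0.109272 = 38.4637 ≈ 38.46 m^2/ha

38.46 m^2/ha


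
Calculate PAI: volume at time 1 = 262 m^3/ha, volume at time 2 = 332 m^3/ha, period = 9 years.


PAI = (V2 - V1) / period = (332 - 262) / 9 = 70 / 9 = 7.7778 ≈ 7.78 m^3/ha/yr

7.78 m^3/ha/yr


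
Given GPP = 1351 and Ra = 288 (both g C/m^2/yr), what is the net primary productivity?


NPP = GPP - Ra = 1351 - 288 = 1063 g C/m^2/yr

1063 g C/m^2/yr


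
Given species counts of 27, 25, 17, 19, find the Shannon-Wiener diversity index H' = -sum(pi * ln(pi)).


Total N = 27 + 25 + 17 + 19 = 88
Per-species terms:
  p = 27/88 = 0.306818; ln(p) = -1.181501; p*ln(p) = 0.306818 * (-1.181501) = -0.362506
  p = 25/88 = 0.284091; ln(p) = -1.258461; p*ln(p) = 0.284091 * (-1.258461) = -0.357517
  p = 17/88 = 0.193182; ln(p) = -1.644123; p*ln(p) = 0.193182 * (-1.644123) = -0.317615
  p = 19/88 = 0.215909; ln(p) = -1.532898; p*ln(p) = 0.215909 * (-1.532898) = -0.330966
sum(p*ln(p)) = (-0.362506) + (-0.357517) + (-0.317615) + (-0.330966) = -1.368604
H' = -(-1.368604) = 1.368604 ≈ 1.3686

1.3686


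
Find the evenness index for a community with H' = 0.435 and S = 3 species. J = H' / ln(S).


ln(3) = 1.09861
J = H' / ln(S) = 0.435 / 1.09861 = 0.395955 ≈ 0.3960

0.3960


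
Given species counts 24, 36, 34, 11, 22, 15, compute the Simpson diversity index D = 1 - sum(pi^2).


Total N = 24 + 36 + 34 + 11 + 22 + 15 = 142
Per-species terms:
  p = 24/142 = 0.169014; p^2 = 0.169014^2 = 0.028566
  p = 36/142 = 0.253521; p^2 = 0.253521^2 = 0.064273
  p = 34/142 = 0.239437; p^2 = 0.239437^2 = 0.057330
  p = 11/142 = 0.077465; p^2 = 0.077465^2 = 0.006001
  p = 22/142 = 0.154930; p^2 = 0.154930^2 = 0.024003
  p = 15/142 = 0.105634; p^2 = 0.105634^2 = 0.011159
sum(p^2) = 0.028566 + 0.064273 + 0.057330 + 0.006001 + 0.024003 + 0.011159 = 0.191332
D = 1 - 0.191332 = 0.808668 ≈ 0.8087

0.8087


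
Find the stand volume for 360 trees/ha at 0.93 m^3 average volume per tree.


V_stand = 360 * 0.93 = 334.8 m^3/ha

334.8 m^3/ha


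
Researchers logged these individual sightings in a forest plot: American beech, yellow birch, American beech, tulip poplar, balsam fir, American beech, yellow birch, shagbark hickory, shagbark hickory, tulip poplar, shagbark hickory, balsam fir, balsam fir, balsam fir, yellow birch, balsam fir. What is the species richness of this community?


Total individuals logged = 16
Distinct species (count of individuals): American beech (3), yellow birch (3), tulip poplar (2), balsam fir (5), shagbark hickory (3)
Species richness = number of distinct species = 5

5


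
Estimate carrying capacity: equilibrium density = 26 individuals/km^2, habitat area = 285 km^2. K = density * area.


K = 26 * 285 = 7410 individuals

7410 individuals


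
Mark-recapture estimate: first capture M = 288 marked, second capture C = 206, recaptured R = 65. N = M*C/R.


N = M * C / R = 288 * 206 / 65 = 59328 / 65 = 912.74 ≈ 913

913 individuals


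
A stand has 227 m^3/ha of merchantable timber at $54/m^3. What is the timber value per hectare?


Value = 227 * 54 = $12258/ha

$12258/ha


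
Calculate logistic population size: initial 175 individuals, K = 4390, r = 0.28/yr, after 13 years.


(K - N0)/N0 = (4390 - 175)/175 = 4215/175 = 24.0857
r*t = 0.28 * 13 = 3.64; exp(-3.64) = 0.0262523
24.0857 * 0.0262523 = 0.632305
1 + 0.632305 = 1.63231
N = 4390 / 1.63231 = 2689.44 ≈ 2689

2689


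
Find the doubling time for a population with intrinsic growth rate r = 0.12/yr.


td = ln(2) / 0.12 = 0.693147 / 0.12 = 5.77623 ≈ 5.8 years

5.8 years


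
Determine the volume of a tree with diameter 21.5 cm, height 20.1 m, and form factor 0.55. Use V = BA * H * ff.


(D/200)^2 = (21.5/200)^2 = 0.1075^2 = 0.01155625
BA = 3.141593 * 0.01155625 = 0.0363050 m^2
V = 0.0363050 * 20.1 * 0.55 = 0.401352 ≈ 0.401 m^3

0.401 m^3


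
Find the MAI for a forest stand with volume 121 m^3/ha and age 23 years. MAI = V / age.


MAI = 121 / 23 = 5.2609 ≈ 5.26 m^3/ha/yr

5.26 m^3/ha/yr


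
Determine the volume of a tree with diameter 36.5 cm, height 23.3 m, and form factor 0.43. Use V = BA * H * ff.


(D/200)^2 = (36.5/200)^2 = 0.1825^2 = 0.03330625
BA = 3.141593 * 0.03330625 = 0.104635 m^2
V = 0.104635 * 23.3 * 0.43 = 1.04834 ≈ 1.048 m^3

1.048 m^3


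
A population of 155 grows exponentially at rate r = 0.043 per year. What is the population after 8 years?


r*t = 0.043 * 8 = 0.344
exp(0.344) = 1.41058
N = 155 * 1.41058 = 218.640 ≈ 219

219


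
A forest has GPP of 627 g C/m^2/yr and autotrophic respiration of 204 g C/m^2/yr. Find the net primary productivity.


NPP = GPP - Ra = 627 - 204 = 423 g C/m^2/yr

423 g C/m^2/yr


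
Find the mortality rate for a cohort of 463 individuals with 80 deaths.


Mortality rate = 80 / 463 = 0.172786 ≈ 0.1728

0.1728


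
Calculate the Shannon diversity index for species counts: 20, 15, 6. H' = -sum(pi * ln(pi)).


Total N = 20 + 15 + 6 = 41
Per-species terms:
  p = 20/41 = 0.487805; ln(p) = -0.717840; p*ln(p) = 0.487805 * (-0.717840) = -0.350166
  p = 15/41 = 0.365854; ln(p) = -1.005521; p*ln(p) = 0.365854 * (-1.005521) = -0.367874
  p = 6/41 = 0.146341; ln(p) = -1.921816; p*ln(p) = 0.146341 * (-1.921816) = -0.281240
sum(p*ln(p)) = (-0.350166) + (-0.367874) + (-0.281240) = -0.999280
H' = -(-0.999280) = 0.999280 ≈ 0.9993

0.9993


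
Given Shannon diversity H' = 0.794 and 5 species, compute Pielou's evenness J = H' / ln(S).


ln(5) = 1.60944
J = H' / ln(S) = 0.794 / 1.60944 = 0.493339 ≈ 0.4933

0.4933


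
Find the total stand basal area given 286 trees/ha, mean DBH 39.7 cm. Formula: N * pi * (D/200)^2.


(D/200)^2 = (39.7/200)^2 = 0.1985^2 = 0.03940225
Individual BA = 3.141593 * 0.03940225 = 0.123786 m^2
Stand BA = 286 * 0.123786 = 35.4028 ≈ 35.40 m^2/ha

35.40 m^2/ha


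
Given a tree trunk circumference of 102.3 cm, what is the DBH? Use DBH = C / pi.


DBH = C / pi = 102.3 / 3.141593 = 32.5631 ≈ 32.56 cm

32.56 cm


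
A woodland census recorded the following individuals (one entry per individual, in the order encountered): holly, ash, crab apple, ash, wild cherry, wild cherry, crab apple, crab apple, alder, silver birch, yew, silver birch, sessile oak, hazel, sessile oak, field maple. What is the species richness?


Total individuals logged = 16
Distinct species (count of individuals): holly (1), ash (2), crab apple (3), wild cherry (2), alder (1), silver birch (2), yew (1), sessile oak (2), hazel (1), field maple (1)
Species richness = number of distinct species = 10

10


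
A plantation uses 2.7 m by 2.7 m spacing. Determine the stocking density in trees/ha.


N = 10000 / 2.7^2 = 10000 / 7.29 = 1371.74 ≈ 1372 trees/ha

1372 trees/ha


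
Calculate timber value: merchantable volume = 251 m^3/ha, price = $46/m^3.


Value = 251 * 46 = $11546/ha

$11546/ha


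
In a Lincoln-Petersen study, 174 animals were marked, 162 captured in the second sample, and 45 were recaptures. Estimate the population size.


N = M * C / R = 174 * 162 / 45 = 28188 / 45 = 626.40 ≈ 626

626 individuals


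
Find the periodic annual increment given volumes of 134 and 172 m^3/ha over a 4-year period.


PAI = (V2 - V1) / period = (172 - 134) / 4 = 38 / 4 = 9.50 m^3/ha/yr

9.50 m^3/ha/yr


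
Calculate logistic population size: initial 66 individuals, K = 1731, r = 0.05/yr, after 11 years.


(K - N0)/N0 = (1731 - 66)/66 = 1665/66 = 25.2273
r*t = 0.05 * 11 = 0.55; exp(-0.55) = 0.576950
25.2273 * 0.576950 = 14.5549
1 + 14.5549 = 15.5549
N = 1731 / 15.5549 = 111.283 ≈ 111

111


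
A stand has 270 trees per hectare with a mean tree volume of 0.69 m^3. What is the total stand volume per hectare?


V_stand = 270 * 0.69 = 186.3 m^3/ha

186.3 m^3/ha


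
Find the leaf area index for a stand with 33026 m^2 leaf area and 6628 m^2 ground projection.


LAI = 33026 / 6628 = 4.9828 ≈ 4.98

4.98


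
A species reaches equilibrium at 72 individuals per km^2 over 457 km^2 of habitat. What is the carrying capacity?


K = 72 * 457 = 32904 individuals

32904 individuals


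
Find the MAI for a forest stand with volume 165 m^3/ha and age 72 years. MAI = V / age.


MAI = 165 / 72 = 2.2917 ≈ 2.29 m^3/ha/yr

2.29 m^3/ha/yr


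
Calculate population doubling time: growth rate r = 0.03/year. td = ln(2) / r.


td = ln(2) / 0.03 = 0.693147 / 0.03 = 23.1049 ≈ 23.1 years

23.1 years


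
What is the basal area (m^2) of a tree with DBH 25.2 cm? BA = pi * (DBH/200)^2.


D/200 = 25.2/200 = 0.126 m
(D/200)^2 = 0.126^2 = 0.015876
BA = 3.141593 * 0.015876 = 0.0498759 ≈ 0.0499 m^2

0.0499 m^2


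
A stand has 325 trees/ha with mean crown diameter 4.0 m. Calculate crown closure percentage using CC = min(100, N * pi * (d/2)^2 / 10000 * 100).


(d/2)^2 = (4.0/2)^2 = 2^2 = 4
Crown area = 3.141593 * 4 = 12.5664 m^2
N * area / 10000 * 100 = 325 * 12.5664 / 10000 * 100 = 40.8408
CC = min(100, 40.8408) = 40.8408 ≈ 40.8%

40.8%


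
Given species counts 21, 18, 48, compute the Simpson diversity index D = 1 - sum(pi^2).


Total N = 21 + 18 + 48 = 87
Per-species terms:
  p = 21/87 = 0.241379; p^2 = 0.241379^2 = 0.058264
  p = 18/87 = 0.206897; p^2 = 0.206897^2 = 0.042806
  p = 48/87 = 0.551724; p^2 = 0.551724^2 = 0.304399
sum(p^2) = 0.058264 + 0.042806 + 0.304399 = 0.405469
D = 1 - 0.405469 = 0.594531 ≈ 0.5945

0.5945


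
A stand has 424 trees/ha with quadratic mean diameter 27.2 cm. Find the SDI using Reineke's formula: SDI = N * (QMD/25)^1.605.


QMD/25 = 27.2/25 = 1.088
(1.088)^1.605 = exp(1.605 * ln(1.088)) = exp(1.605 * 0.0843411) = exp(0.135367) = 1.14496
SDI = 424 * 1.14496 = 485.463 ≈ 485

485


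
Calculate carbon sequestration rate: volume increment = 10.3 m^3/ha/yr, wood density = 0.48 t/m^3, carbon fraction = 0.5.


C = 10.3 * 0.48 * 0.5 = 2.472 ≈ 2.47 t C/ha/yr

2.47 t C/ha/yr


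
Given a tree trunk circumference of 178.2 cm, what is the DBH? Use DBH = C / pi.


DBH = C / pi = 178.2 / 3.141593 = 56.7228 ≈ 56.72 cm

56.72 cm


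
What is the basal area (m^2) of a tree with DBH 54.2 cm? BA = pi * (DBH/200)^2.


D/200 = 54.2/200 = 0.271 m
(D/200)^2 = 0.271^2 = 0.073441
BA = 3.141593 * 0.073441 = 0.230722 ≈ 0.2307 m^2

0.2307 m^2


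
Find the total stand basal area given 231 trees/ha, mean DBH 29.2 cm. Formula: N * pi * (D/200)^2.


(D/200)^2 = (29.2/200)^2 = 0.146^2 = 0.021316
Individual BA = 3.141593 * 0.021316 = 0.0669662 m^2
Stand BA = 231 * 0.0669662 = 15.4692 ≈ 15.47 m^2/ha

15.47 m^2/ha


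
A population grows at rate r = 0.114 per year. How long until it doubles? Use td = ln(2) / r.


td = ln(2) / 0.114 = 0.693147 / 0.114 = 6.08024 ≈ 6.1 years

6.1 years


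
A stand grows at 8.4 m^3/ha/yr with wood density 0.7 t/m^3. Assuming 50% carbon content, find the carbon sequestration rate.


C = 8.4 * 0.7 * 0.5 = 2.94 t C/ha/yr

2.94 t C/ha/yr


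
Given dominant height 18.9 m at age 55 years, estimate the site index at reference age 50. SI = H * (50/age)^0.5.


50/55 = 0.909091
(0.909091)^0.5 = 0.953463
SI = 18.9 * 0.953463 = 18.0205 ≈ 18.0 m

18.0 m


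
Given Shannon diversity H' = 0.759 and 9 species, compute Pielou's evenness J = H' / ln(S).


ln(9) = 2.19722
J = H' / ln(S) = 0.759 / 2.19722 = 0.345437 ≈ 0.3454

0.3454


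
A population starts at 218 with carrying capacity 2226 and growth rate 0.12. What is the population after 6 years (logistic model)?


(K - N0)/N0 = (2226 - 218)/218 = 2008/218 = 9.21101
r*t = 0.12 * 6 = 0.72; exp(-0.72) = 0.486752
9.21101 * 0.486752 = 4.48348
1 + 4.48348 = 5.48348
N = 2226 / 5.48348 = 405.947 ≈ 406

406


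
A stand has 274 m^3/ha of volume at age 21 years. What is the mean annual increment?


MAI = 274 / 21 = 13.0476 ≈ 13.05 m^3/ha/yr

13.05 m^3/ha/yr


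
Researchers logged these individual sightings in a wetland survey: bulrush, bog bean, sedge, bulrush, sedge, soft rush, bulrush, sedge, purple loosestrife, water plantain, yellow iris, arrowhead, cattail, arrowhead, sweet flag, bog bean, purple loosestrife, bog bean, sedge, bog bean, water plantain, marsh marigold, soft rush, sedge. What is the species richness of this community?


Total individuals logged = 24
Distinct species (count of individuals): bulrush (3), bog bean (4), sedge (5), soft rush (2), purple loosestrife (2), water plantain (2), yellow iris (1), arrowhead (2), cattail (1), sweet flag (1), marsh marigold (1)
Species richness = number of distinct species = 11

11


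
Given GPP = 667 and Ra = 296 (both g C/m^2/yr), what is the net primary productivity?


NPP = GPP - Ra = 667 - 296 = 371 g C/m^2/yr

371 g C/m^2/yr


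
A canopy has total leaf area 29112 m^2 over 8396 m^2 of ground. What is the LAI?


LAI = 29112 / 8396 = 3.4674 ≈ 3.47

3.47


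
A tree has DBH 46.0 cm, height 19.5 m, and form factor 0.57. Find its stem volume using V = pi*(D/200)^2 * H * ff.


(D/200)^2 = (46.0/200)^2 = 0.23^2 = 0.0529
BA = 3.141593 * 0.0529 = 0.166190 m^2
V = 0.166190 * 19.5 * 0.57 = 1.84720 ≈ 1.847 m^3

1.847 m^3


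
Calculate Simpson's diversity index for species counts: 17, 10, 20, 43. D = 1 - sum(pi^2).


Total N = 17 + 10 + 20 + 43 = 90
Per-species terms:
  p = 17/90 = 0.188889; p^2 = 0.188889^2 = 0.035679
  p = 10/90 = 0.111111; p^2 = 0.111111^2 = 0.012346
  p = 20/90 = 0.222222; p^2 = 0.222222^2 = 0.049383
  p = 43/90 = 0.477778; p^2 = 0.477778^2 = 0.228272
sum(p^2) = 0.035679 + 0.012346 + 0.049383 + 0.228272 = 0.325680
D = 1 - 0.325680 = 0.674320 ≈ 0.6743

0.6743


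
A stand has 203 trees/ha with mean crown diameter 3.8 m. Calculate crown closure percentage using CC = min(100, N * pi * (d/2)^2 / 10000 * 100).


(d/2)^2 = (3.8/2)^2 = 1.9^2 = 3.61
Crown area = 3.141593 * 3.61 = 11.3412 m^2
N * area / 10000 * 100 = 203 * 11.3412 / 10000 * 100 = 23.0226
CC = min(100, 23.0226) = 23.0226 ≈ 23.0%

23.0%


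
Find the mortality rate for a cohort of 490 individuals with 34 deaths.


Mortality rate = 34 / 490 = 0.069388 ≈ 0.0694

0.0694


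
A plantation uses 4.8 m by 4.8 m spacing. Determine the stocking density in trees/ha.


N = 10000 / 4.8^2 = 10000 / 23.04 = 434.028 ≈ 434 trees/ha

434 trees/ha


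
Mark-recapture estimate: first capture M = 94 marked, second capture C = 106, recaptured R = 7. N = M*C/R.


N = M * C / R = 94 * 106 / 7 = 9964 / 7 = 1423.43 ≈ 1423

1423 individuals


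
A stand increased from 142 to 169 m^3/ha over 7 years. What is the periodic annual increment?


PAI = (V2 - V1) / period = (169 - 142) / 7 = 27 / 7 = 3.8571 ≈ 3.86 m^3/ha/yr

3.86 m^3/ha/yr


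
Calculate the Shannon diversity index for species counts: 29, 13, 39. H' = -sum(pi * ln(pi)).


Total N = 29 + 13 + 39 = 81
Per-species terms:
  p = 29/81 = 0.358025; ln(p) = -1.027152; p*ln(p) = 0.358025 * (-1.027152) = -0.367746
  p = 13/81 = 0.160494; ln(p) = -1.829499; p*ln(p) = 0.160494 * (-1.829499) = -0.293624
  p = 39/81 = 0.481481; ln(p) = -0.730889; p*ln(p) = 0.481481 * (-0.730889) = -0.351909
sum(p*ln(p)) = (-0.367746) + (-0.293624) + (-0.351909) = -1.013279
H' = -(-1.013279) = 1.013279 ≈ 1.0133

1.0133


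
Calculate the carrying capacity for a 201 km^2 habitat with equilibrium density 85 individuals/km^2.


K = 85 * 201 = 17085 individuals

17085 individuals


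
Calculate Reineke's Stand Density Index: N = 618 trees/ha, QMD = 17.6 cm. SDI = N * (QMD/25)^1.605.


QMD/25 = 17.6/25 = 0.704
(0.704)^1.605 = exp(1.605 * ln(0.704)) = exp(1.605 * (-0.350977)) = exp(-0.563318) = 0.569317
SDI = 618 * 0.569317 = 351.838 ≈ 352

352


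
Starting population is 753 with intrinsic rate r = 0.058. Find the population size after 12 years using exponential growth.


r*t = 0.058 * 12 = 0.696
exp(0.696) = 2.00571
N = 753 * 2.00571 = 1510.30 ≈ 1510

1510


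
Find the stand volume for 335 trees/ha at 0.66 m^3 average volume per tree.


V_stand = 335 * 0.66 = 221.1 m^3/ha

221.1 m^3/ha


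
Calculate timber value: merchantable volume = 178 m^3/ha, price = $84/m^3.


Value = 178 * 84 = $14952/ha

$14952/ha


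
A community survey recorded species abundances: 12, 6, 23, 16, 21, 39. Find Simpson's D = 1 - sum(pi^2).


Total N = 12 + 6 + 23 + 16 + 21 + 39 = 117
Per-species terms:
  p = 12/117 = 0.102564; p^2 = 0.102564^2 = 0.010519
  p = 6/117 = 0.051282; p^2 = 0.051282^2 = 0.002630
  p = 23/117 = 0.196581; p^2 = 0.196581^2 = 0.038644
  p = 16/117 = 0.136752; p^2 = 0.136752^2 = 0.018701
  p = 21/117 = 0.179487; p^2 = 0.179487^2 = 0.032216
  p = 39/117 = 0.333333; p^2 = 0.333333^2 = 0.111111
sum(p^2) = 0.010519 + 0.002630 + 0.038644 + 0.018701 + 0.032216 + 0.111111 = 0.213821
D = 1 - 0.213821 = 0.786179 ≈ 0.7862

0.7862


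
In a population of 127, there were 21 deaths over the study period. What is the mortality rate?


Mortality rate = 21 / 127 = 0.165354 ≈ 0.1654

0.1654


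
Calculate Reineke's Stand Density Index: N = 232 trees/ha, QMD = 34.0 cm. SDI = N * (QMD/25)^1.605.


QMD/25 = 34.0/25 = 1.36
(1.36)^1.605 = exp(1.605 * ln(1.36)) = exp(1.605 * 0.307485) = exp(0.493513) = 1.63806
SDI = 232 * 1.63806 = 380.030 ≈ 380

380


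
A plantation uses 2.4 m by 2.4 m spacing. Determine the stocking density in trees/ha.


N = 10000 / 2.4^2 = 10000 / 5.76 = 1736.11 ≈ 1736 trees/ha

1736 trees/ha
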